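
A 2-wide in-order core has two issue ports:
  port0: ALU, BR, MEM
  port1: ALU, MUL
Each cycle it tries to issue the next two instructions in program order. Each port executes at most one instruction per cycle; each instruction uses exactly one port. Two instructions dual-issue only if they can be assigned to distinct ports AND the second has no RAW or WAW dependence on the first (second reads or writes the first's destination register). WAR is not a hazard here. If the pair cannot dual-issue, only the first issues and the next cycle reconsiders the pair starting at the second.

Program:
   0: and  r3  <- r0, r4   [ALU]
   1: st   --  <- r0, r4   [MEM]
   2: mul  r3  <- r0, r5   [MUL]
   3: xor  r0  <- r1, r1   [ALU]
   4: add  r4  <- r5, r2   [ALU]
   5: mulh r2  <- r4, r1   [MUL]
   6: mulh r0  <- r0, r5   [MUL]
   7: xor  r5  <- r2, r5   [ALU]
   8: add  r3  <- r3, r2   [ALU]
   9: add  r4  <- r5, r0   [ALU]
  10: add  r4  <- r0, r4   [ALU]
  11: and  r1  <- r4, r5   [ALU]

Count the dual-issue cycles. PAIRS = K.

[0] i0&i1  and.ALU st.MEM  -- 2-wide
[1] i2&i3  mul.MUL xor.ALU  -- 2-wide
[2] i4  add.ALU  -- RAW r4
[3] i5  mulh.MUL  -- no-port MUL/MUL
[4] i6&i7  mulh.MUL xor.ALU  -- 2-wide
[5] i8&i9  add.ALU add.ALU  -- 2-wide
[6] i10  add.ALU  -- RAW r4
[7] i11  and.ALU  -- tail

PAIRS = 4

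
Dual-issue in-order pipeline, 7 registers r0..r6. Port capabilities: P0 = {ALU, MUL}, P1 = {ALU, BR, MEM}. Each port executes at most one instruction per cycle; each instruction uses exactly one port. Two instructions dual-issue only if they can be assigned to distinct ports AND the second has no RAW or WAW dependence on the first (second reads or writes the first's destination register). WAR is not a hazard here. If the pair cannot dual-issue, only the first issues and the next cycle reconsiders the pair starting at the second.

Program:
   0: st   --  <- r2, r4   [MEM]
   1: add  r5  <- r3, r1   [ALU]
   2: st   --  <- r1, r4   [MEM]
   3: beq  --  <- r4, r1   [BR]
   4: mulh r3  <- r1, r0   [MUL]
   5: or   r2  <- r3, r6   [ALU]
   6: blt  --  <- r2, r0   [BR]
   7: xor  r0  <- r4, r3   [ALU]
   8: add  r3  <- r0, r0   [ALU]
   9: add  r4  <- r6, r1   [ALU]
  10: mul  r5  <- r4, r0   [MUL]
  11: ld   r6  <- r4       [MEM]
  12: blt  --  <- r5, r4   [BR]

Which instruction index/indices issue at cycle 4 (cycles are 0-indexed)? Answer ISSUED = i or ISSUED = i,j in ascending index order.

ISSUED = 6,7

c0: i0&i1 st/add  pair
c1: i2 st  no-port MEM/BR
c2: i3&i4 beq/mulh  pair
c3: i5 or  RAW r2
c4: i6&i7 blt/xor  pair
c5: i8&i9 add/add  pair
c6: i10&i11 mul/ld  pair
c7: i12 blt  tail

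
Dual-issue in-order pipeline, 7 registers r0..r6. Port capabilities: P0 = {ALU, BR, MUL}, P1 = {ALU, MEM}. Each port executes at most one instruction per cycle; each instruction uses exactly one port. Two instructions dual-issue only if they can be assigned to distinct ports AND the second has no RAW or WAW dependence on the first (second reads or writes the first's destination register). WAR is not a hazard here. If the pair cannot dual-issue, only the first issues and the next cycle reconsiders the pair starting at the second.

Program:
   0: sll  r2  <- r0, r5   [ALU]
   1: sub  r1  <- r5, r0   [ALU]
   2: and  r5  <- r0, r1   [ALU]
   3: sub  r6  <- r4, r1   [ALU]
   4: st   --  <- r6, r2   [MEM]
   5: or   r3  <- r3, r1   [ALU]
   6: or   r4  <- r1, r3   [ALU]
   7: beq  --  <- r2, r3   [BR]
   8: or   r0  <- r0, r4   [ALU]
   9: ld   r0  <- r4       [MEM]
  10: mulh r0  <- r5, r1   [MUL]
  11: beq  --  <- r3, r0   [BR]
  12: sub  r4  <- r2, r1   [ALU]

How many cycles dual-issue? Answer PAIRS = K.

  cy0 -> i0,i1 (sll.ALU sub.ALU) 2-wide
  cy1 -> i2,i3 (and.ALU sub.ALU) 2-wide
  cy2 -> i4,i5 (st.MEM or.ALU) 2-wide
  cy3 -> i6,i7 (or.ALU beq.BR) 2-wide
  cy4 -> i8 (or.ALU) WAW r0
  cy5 -> i9 (ld.MEM) WAW r0
  cy6 -> i10 (mulh.MUL) no-port MUL/BR
  cy7 -> i11,i12 (beq.BR sub.ALU) 2-wide

PAIRS = 5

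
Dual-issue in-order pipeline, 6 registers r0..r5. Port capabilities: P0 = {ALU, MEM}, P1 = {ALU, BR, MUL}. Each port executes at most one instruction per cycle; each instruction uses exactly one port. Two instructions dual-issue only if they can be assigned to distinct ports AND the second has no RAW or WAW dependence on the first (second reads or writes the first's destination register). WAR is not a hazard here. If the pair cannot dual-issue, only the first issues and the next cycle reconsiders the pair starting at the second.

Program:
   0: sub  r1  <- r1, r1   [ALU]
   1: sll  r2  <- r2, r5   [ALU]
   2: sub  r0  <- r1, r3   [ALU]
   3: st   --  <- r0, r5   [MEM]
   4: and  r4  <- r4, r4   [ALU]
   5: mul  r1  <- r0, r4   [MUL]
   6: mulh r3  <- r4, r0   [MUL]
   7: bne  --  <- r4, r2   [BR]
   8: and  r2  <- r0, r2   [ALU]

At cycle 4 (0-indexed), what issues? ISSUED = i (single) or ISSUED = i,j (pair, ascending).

0. sub.ALU;sll.ALU @i0/i1  | 2-wide
1. sub.ALU @i2  | RAW r0
2. st.MEM;and.ALU @i3/i4  | 2-wide
3. mul.MUL @i5  | no-port MUL/MUL
4. mulh.MUL @i6  | no-port MUL/BR
5. bne.BR;and.ALU @i7/i8  | 2-wide

ISSUED = 6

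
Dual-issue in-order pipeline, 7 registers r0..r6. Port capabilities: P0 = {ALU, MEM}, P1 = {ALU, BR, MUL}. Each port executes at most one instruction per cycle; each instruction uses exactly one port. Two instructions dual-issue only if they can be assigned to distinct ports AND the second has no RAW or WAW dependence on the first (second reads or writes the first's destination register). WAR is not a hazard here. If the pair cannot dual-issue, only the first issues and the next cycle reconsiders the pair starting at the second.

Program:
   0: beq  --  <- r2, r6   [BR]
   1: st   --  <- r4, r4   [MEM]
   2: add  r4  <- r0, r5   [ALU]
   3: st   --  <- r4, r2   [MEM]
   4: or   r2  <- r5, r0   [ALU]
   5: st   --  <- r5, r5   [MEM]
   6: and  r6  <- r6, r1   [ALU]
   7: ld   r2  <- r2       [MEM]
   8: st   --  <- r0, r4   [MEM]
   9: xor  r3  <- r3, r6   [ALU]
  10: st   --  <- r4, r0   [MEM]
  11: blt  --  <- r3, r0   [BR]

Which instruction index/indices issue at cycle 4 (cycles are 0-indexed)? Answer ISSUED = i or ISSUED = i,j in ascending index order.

ISSUED = 7

[0] i0,i1  beq+st  -- 2-wide
[1] i2  add  -- RAW r4
[2] i3,i4  st+or  -- 2-wide
[3] i5,i6  st+and  -- 2-wide
[4] i7  ld  -- no-port MEM/MEM
[5] i8,i9  st+xor  -- 2-wide
[6] i10,i11  st+blt  -- 2-wide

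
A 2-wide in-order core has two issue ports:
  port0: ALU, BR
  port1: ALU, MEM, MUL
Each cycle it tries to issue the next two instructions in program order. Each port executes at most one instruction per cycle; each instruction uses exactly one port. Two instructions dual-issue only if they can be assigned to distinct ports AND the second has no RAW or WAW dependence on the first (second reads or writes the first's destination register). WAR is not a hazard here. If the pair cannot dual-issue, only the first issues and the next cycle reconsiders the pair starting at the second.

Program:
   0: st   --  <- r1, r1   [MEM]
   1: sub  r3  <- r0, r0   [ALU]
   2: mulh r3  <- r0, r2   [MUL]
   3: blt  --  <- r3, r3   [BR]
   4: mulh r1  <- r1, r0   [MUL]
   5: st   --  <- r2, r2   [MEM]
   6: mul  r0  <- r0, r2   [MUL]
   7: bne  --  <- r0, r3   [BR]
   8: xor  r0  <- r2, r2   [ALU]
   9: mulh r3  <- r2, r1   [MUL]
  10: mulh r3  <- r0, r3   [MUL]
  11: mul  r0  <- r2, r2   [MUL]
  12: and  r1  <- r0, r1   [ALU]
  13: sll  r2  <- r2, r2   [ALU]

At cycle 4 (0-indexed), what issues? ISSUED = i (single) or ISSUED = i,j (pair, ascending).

  cy0 -> i0/i1 (st/sub) 2-wide
  cy1 -> i2 (mulh) RAW r3
  cy2 -> i3/i4 (blt/mulh) 2-wide
  cy3 -> i5 (st) no-port MEM/MUL
  cy4 -> i6 (mul) RAW r0
  cy5 -> i7/i8 (bne/xor) 2-wide
  cy6 -> i9 (mulh) no-port MUL/MUL
  cy7 -> i10 (mulh) no-port MUL/MUL
  cy8 -> i11 (mul) RAW r0
  cy9 -> i12/i13 (and/sll) 2-wide

ISSUED = 6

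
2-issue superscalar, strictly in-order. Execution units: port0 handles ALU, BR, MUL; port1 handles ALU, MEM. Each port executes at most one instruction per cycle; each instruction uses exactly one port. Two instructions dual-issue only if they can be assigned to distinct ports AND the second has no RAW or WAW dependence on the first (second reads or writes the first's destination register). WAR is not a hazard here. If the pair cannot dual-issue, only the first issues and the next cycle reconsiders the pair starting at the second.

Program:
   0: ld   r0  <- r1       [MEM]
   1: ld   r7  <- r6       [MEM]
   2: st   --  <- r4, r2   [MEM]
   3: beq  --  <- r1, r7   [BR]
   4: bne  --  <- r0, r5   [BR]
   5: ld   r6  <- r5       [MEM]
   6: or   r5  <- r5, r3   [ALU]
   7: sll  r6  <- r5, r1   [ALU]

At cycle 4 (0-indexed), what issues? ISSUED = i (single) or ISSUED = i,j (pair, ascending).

t=0 i0:ld.MEM ; no-port MEM/MEM
t=1 i1:ld.MEM ; no-port MEM/MEM
t=2 i2&i3:st.MEM/beq.BR ; 2-wide
t=3 i4&i5:bne.BR/ld.MEM ; 2-wide
t=4 i6:or.ALU ; RAW r5
t=5 i7:sll.ALU ; tail

ISSUED = 6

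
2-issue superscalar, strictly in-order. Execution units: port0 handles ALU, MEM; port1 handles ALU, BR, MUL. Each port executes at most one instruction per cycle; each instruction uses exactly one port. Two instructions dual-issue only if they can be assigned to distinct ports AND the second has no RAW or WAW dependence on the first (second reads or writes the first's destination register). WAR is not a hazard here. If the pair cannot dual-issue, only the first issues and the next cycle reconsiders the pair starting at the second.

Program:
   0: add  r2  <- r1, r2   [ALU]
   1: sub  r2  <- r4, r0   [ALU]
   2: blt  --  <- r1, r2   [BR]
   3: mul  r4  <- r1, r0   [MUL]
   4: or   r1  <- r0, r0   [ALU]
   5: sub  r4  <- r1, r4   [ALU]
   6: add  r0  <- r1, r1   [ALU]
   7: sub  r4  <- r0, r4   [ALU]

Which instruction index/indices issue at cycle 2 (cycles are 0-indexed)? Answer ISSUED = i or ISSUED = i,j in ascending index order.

[0] i0  add.ALU  -- WAW r2
[1] i1  sub.ALU  -- RAW r2
[2] i2  blt.BR  -- no-port BR/MUL
[3] i3,i4  mul.MUL;or.ALU  -- dual
[4] i5,i6  sub.ALU;add.ALU  -- dual
[5] i7  sub.ALU  -- tail

ISSUED = 2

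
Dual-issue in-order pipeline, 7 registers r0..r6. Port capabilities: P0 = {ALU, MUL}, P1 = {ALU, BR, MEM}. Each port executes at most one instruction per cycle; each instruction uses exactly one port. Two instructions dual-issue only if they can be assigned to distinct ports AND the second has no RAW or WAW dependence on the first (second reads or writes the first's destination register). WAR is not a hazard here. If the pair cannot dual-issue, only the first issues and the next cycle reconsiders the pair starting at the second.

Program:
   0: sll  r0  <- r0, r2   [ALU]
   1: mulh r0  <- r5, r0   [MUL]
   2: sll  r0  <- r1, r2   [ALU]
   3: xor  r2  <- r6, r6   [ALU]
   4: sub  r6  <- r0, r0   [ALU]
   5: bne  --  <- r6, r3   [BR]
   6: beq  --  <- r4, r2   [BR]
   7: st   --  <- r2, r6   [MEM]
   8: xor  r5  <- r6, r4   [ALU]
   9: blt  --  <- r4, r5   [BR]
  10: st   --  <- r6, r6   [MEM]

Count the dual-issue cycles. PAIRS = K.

0. sll @i0  | RAW+WAW r0
1. mulh @i1  | WAW r0
2. sll;xor @i2,i3  | dual
3. sub @i4  | RAW r6
4. bne @i5  | no-port BR/BR
5. beq @i6  | no-port BR/MEM
6. st;xor @i7,i8  | dual
7. blt @i9  | no-port BR/MEM
8. st @i10  | tail

PAIRS = 2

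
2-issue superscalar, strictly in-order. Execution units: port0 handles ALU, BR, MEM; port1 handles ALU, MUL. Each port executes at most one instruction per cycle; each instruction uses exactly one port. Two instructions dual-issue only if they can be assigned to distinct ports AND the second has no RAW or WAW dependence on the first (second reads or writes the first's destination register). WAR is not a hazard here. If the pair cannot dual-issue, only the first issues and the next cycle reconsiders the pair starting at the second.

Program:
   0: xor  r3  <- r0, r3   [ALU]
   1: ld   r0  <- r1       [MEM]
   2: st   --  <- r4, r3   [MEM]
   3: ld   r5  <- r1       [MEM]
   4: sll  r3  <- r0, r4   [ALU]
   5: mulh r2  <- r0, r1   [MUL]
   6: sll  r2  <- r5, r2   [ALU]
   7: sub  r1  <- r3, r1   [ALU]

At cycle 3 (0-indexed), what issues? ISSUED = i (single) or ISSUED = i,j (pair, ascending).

ISSUED = 5

0. xor.ALU/ld.MEM @i0+i1  | 2-wide
1. st.MEM @i2  | no-port MEM/MEM
2. ld.MEM/sll.ALU @i3+i4  | 2-wide
3. mulh.MUL @i5  | RAW+WAW r2
4. sll.ALU/sub.ALU @i6+i7  | 2-wide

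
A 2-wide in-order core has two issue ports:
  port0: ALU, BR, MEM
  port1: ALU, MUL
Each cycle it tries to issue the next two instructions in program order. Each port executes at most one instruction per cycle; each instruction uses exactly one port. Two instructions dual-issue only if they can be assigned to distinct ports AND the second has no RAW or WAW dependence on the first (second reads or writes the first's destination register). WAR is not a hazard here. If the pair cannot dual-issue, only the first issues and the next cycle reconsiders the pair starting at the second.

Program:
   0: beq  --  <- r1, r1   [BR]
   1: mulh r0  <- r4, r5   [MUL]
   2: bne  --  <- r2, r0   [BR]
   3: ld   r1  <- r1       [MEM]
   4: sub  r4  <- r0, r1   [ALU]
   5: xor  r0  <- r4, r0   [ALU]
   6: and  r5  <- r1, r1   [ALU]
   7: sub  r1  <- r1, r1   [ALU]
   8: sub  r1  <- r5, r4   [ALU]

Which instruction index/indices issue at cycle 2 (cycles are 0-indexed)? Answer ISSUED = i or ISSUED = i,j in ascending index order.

ISSUED = 3

t=0 i0+i1:beq.BR/mulh.MUL ; pair
t=1 i2:bne.BR ; no-port BR/MEM
t=2 i3:ld.MEM ; RAW r1
t=3 i4:sub.ALU ; RAW r4
t=4 i5+i6:xor.ALU/and.ALU ; pair
t=5 i7:sub.ALU ; WAW r1
t=6 i8:sub.ALU ; tail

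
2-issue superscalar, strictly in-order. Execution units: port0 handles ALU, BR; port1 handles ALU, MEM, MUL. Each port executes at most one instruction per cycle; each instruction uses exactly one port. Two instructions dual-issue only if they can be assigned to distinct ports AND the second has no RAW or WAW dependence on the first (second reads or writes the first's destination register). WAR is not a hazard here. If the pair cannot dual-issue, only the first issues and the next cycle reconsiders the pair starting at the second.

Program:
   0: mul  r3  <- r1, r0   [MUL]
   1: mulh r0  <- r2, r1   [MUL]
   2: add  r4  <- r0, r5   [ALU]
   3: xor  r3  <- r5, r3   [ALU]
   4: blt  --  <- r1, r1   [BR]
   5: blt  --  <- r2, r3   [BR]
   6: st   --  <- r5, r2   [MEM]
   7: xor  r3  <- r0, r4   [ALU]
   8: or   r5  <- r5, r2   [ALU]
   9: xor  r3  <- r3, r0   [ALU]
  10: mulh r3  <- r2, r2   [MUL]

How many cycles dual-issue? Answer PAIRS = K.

PAIRS = 3

#0 head=0: mul.MUL i0 no-port MUL/MUL
#1 head=1: mulh.MUL i1 RAW r0
#2 head=2: add.ALU xor.ALU i2,i3 pair
#3 head=4: blt.BR i4 no-port BR/BR
#4 head=5: blt.BR st.MEM i5,i6 pair
#5 head=7: xor.ALU or.ALU i7,i8 pair
#6 head=9: xor.ALU i9 WAW r3
#7 head=10: mulh.MUL i10 tail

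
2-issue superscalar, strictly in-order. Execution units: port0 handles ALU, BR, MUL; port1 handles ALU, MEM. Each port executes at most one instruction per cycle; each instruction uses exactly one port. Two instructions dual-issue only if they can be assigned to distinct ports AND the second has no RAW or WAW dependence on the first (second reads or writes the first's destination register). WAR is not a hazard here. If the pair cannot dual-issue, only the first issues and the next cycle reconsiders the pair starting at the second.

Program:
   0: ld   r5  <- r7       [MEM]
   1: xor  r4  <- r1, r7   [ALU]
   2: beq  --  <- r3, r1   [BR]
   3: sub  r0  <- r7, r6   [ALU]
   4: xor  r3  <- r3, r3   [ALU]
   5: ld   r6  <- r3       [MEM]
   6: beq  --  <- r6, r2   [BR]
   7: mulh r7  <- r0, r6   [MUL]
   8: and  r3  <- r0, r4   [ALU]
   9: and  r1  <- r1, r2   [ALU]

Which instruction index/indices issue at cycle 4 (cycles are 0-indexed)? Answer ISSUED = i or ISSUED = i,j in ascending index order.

ISSUED = 6

  cy0 -> i0&i1 (ld.MEM/xor.ALU) 2-wide
  cy1 -> i2&i3 (beq.BR/sub.ALU) 2-wide
  cy2 -> i4 (xor.ALU) RAW r3
  cy3 -> i5 (ld.MEM) RAW r6
  cy4 -> i6 (beq.BR) no-port BR/MUL
  cy5 -> i7&i8 (mulh.MUL/and.ALU) 2-wide
  cy6 -> i9 (and.ALU) tail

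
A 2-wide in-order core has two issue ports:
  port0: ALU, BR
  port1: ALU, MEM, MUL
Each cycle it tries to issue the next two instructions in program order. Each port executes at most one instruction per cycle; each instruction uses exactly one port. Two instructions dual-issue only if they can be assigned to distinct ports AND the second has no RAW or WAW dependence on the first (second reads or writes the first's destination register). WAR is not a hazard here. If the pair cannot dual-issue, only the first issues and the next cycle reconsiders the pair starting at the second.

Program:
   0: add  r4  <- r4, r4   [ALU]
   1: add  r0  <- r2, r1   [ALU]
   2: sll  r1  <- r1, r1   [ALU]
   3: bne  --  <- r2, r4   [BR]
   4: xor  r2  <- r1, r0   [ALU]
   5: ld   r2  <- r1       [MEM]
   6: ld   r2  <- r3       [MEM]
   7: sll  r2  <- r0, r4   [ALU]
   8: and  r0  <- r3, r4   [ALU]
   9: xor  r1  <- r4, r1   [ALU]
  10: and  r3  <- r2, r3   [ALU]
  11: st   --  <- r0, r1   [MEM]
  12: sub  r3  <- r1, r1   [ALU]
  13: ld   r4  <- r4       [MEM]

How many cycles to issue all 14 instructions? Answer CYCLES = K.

CYCLES = 9

0. add/add @i0,i1  | 2-wide
1. sll/bne @i2,i3  | 2-wide
2. xor @i4  | WAW r2
3. ld @i5  | no-port MEM/MEM
4. ld @i6  | WAW r2
5. sll/and @i7,i8  | 2-wide
6. xor/and @i9,i10  | 2-wide
7. st/sub @i11,i12  | 2-wide
8. ld @i13  | tail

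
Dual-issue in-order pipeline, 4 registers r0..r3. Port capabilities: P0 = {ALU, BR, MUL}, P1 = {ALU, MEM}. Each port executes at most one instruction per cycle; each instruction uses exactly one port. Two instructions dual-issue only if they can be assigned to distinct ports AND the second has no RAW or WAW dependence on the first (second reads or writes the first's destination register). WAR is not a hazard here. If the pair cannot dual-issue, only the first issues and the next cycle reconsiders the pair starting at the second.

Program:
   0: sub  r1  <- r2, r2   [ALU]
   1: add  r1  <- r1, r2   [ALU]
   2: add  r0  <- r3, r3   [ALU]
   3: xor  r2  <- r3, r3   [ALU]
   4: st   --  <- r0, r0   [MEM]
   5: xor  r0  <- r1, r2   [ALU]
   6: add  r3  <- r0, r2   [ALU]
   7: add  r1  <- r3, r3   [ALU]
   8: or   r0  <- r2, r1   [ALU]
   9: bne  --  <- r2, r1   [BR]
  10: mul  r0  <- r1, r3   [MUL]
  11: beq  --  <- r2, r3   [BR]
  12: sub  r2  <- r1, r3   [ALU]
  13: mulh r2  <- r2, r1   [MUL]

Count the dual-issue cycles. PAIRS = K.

  cy0 -> i0 (sub) RAW+WAW r1
  cy1 -> i1/i2 (add;add) 2-wide
  cy2 -> i3/i4 (xor;st) 2-wide
  cy3 -> i5 (xor) RAW r0
  cy4 -> i6 (add) RAW r3
  cy5 -> i7 (add) RAW r1
  cy6 -> i8/i9 (or;bne) 2-wide
  cy7 -> i10 (mul) no-port MUL/BR
  cy8 -> i11/i12 (beq;sub) 2-wide
  cy9 -> i13 (mulh) tail

PAIRS = 4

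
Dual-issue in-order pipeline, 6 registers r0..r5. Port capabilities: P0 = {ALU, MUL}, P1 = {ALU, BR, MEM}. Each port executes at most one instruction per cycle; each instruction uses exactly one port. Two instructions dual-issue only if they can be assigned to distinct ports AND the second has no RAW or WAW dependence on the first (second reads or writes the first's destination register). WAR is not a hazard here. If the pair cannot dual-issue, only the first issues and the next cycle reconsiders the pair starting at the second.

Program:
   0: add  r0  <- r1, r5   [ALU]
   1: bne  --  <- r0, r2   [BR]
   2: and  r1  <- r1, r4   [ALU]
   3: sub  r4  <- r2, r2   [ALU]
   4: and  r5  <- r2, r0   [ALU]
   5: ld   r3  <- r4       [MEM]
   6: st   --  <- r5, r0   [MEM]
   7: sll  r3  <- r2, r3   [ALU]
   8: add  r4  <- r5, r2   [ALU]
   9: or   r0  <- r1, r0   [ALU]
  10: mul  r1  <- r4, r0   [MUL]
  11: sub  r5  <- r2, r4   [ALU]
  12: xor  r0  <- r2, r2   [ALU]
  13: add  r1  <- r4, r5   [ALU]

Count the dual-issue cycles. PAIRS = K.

  cy0 -> i0 (add.ALU) RAW r0
  cy1 -> i1+i2 (bne.BR+and.ALU) dual
  cy2 -> i3+i4 (sub.ALU+and.ALU) dual
  cy3 -> i5 (ld.MEM) no-port MEM/MEM
  cy4 -> i6+i7 (st.MEM+sll.ALU) dual
  cy5 -> i8+i9 (add.ALU+or.ALU) dual
  cy6 -> i10+i11 (mul.MUL+sub.ALU) dual
  cy7 -> i12+i13 (xor.ALU+add.ALU) dual

PAIRS = 6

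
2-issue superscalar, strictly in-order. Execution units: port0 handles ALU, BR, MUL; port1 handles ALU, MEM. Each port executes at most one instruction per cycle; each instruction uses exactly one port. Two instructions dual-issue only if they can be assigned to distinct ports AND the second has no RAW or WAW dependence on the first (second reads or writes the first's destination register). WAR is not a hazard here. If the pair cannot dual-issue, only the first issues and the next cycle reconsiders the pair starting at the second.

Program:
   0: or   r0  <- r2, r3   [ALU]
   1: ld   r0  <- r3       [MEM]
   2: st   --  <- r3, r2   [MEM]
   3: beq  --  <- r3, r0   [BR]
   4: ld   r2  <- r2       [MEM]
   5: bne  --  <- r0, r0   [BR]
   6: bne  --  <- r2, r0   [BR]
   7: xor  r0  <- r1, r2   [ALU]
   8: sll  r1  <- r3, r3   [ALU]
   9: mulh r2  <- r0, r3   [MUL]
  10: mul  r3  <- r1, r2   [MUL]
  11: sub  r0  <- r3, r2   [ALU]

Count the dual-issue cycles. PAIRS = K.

PAIRS = 4

0. or.ALU @i0  | WAW r0
1. ld.MEM @i1  | no-port MEM/MEM
2. st.MEM;beq.BR @i2&i3  | pair
3. ld.MEM;bne.BR @i4&i5  | pair
4. bne.BR;xor.ALU @i6&i7  | pair
5. sll.ALU;mulh.MUL @i8&i9  | pair
6. mul.MUL @i10  | RAW r3
7. sub.ALU @i11  | tail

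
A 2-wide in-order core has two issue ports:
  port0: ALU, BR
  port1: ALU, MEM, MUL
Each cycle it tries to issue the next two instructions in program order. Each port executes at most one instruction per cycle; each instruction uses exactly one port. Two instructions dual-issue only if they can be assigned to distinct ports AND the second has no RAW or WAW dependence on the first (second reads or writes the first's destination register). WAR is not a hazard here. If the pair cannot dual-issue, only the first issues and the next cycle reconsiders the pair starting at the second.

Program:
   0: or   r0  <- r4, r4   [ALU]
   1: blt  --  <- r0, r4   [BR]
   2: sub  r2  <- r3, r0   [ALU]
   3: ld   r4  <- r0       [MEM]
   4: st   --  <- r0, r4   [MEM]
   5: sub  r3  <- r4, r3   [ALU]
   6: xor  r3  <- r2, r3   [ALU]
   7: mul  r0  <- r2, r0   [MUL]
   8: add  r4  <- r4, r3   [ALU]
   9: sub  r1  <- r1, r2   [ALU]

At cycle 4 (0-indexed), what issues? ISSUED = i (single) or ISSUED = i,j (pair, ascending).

#0 head=0: or i0 RAW r0
#1 head=1: blt sub i1/i2 dual
#2 head=3: ld i3 no-port MEM/MEM
#3 head=4: st sub i4/i5 dual
#4 head=6: xor mul i6/i7 dual
#5 head=8: add sub i8/i9 dual

ISSUED = 6,7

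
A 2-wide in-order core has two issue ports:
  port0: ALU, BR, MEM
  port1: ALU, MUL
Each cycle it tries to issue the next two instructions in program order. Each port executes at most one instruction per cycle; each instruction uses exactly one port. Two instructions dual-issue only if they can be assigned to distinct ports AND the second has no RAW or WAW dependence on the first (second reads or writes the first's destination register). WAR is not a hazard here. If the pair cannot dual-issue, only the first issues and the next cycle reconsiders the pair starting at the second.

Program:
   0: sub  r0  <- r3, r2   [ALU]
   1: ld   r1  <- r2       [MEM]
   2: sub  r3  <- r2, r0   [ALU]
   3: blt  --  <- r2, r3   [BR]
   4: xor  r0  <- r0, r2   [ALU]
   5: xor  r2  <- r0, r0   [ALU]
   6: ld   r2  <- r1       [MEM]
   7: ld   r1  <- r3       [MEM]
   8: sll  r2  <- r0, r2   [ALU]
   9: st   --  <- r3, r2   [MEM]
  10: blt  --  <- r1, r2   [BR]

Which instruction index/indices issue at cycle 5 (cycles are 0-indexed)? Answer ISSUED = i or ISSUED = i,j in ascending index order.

ISSUED = 7,8

  cy0 -> i0+i1 (sub.ALU ld.MEM) 2-wide
  cy1 -> i2 (sub.ALU) RAW r3
  cy2 -> i3+i4 (blt.BR xor.ALU) 2-wide
  cy3 -> i5 (xor.ALU) WAW r2
  cy4 -> i6 (ld.MEM) no-port MEM/MEM
  cy5 -> i7+i8 (ld.MEM sll.ALU) 2-wide
  cy6 -> i9 (st.MEM) no-port MEM/BR
  cy7 -> i10 (blt.BR) tail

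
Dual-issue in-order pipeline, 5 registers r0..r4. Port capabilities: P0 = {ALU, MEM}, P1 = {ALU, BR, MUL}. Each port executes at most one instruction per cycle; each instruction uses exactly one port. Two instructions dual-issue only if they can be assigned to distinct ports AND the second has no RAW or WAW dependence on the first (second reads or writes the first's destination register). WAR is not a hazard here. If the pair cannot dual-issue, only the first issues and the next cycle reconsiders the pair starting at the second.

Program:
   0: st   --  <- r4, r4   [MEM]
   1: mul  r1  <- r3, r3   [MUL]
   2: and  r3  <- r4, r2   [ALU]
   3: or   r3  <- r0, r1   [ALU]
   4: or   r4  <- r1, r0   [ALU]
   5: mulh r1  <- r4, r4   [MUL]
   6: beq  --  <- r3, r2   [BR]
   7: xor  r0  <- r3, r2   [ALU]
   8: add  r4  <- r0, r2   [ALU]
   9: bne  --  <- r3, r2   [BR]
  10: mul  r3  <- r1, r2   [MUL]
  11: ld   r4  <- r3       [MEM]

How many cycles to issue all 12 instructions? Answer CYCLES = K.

#0 head=0: st.MEM/mul.MUL i0/i1 pair
#1 head=2: and.ALU i2 WAW r3
#2 head=3: or.ALU/or.ALU i3/i4 pair
#3 head=5: mulh.MUL i5 no-port MUL/BR
#4 head=6: beq.BR/xor.ALU i6/i7 pair
#5 head=8: add.ALU/bne.BR i8/i9 pair
#6 head=10: mul.MUL i10 RAW r3
#7 head=11: ld.MEM i11 tail

CYCLES = 8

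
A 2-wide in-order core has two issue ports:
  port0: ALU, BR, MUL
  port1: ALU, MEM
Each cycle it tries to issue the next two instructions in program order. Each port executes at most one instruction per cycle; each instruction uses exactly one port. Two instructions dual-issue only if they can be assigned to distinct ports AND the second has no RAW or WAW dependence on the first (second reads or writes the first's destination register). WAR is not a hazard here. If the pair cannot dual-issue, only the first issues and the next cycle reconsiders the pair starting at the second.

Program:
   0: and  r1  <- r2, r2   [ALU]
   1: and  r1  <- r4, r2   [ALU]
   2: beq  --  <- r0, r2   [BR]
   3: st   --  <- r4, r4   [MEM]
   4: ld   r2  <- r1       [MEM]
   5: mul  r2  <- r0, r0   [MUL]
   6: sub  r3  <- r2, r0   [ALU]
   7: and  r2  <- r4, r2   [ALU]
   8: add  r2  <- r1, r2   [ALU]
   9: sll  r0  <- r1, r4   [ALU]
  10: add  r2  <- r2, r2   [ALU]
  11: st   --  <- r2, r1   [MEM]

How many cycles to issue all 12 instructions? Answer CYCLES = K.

[0] i0  and  -- WAW r1
[1] i1+i2  and beq  -- 2-wide
[2] i3  st  -- no-port MEM/MEM
[3] i4  ld  -- WAW r2
[4] i5  mul  -- RAW r2
[5] i6+i7  sub and  -- 2-wide
[6] i8+i9  add sll  -- 2-wide
[7] i10  add  -- RAW r2
[8] i11  st  -- tail

CYCLES = 9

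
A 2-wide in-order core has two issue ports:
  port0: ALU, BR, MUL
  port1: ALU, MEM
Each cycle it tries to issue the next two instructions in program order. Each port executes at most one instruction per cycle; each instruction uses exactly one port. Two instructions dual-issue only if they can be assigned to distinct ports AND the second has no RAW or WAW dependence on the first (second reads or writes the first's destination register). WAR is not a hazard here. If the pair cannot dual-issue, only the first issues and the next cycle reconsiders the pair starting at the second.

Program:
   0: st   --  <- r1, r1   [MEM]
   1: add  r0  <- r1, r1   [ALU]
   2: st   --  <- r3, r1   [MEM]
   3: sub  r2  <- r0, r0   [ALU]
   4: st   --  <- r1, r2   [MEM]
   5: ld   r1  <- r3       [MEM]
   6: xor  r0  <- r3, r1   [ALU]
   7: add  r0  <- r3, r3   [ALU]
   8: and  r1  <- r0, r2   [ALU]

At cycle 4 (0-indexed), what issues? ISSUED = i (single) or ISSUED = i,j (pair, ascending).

ISSUED = 6

  cy0 -> i0,i1 (st.MEM add.ALU) dual
  cy1 -> i2,i3 (st.MEM sub.ALU) dual
  cy2 -> i4 (st.MEM) no-port MEM/MEM
  cy3 -> i5 (ld.MEM) RAW r1
  cy4 -> i6 (xor.ALU) WAW r0
  cy5 -> i7 (add.ALU) RAW r0
  cy6 -> i8 (and.ALU) tail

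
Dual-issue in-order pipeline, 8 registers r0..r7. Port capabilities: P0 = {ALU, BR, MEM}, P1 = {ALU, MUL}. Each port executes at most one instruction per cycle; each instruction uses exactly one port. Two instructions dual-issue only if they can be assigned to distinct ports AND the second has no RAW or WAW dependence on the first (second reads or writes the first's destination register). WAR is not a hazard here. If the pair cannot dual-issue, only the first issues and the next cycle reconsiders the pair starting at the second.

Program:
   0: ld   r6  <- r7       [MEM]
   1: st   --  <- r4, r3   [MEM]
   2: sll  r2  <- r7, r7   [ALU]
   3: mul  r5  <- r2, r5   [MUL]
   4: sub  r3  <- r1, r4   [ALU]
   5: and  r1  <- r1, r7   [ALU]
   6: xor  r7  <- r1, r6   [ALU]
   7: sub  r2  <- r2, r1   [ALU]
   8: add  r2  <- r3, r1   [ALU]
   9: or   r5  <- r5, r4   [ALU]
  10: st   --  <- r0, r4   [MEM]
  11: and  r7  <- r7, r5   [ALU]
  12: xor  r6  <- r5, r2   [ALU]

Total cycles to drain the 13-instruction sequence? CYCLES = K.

CYCLES = 8

#0 head=0: ld i0 no-port MEM/MEM
#1 head=1: st;sll i1&i2 2-wide
#2 head=3: mul;sub i3&i4 2-wide
#3 head=5: and i5 RAW r1
#4 head=6: xor;sub i6&i7 2-wide
#5 head=8: add;or i8&i9 2-wide
#6 head=10: st;and i10&i11 2-wide
#7 head=12: xor i12 tail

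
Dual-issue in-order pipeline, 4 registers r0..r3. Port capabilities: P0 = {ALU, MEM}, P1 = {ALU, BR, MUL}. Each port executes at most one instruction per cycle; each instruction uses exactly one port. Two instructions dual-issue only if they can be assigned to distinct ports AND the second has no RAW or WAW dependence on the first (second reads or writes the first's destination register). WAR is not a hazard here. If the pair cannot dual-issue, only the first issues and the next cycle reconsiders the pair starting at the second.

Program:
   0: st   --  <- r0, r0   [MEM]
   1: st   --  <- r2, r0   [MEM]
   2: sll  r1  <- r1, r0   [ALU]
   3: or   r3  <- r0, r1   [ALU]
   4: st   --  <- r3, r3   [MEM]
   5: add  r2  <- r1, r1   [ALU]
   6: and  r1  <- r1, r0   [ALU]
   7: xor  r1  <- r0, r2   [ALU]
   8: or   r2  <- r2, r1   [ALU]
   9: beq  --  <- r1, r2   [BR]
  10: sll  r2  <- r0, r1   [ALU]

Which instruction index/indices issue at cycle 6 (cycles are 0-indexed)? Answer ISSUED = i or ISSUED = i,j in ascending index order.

[0] i0  st  -- no-port MEM/MEM
[1] i1,i2  st/sll  -- 2-wide
[2] i3  or  -- RAW r3
[3] i4,i5  st/add  -- 2-wide
[4] i6  and  -- WAW r1
[5] i7  xor  -- RAW r1
[6] i8  or  -- RAW r2
[7] i9,i10  beq/sll  -- 2-wide

ISSUED = 8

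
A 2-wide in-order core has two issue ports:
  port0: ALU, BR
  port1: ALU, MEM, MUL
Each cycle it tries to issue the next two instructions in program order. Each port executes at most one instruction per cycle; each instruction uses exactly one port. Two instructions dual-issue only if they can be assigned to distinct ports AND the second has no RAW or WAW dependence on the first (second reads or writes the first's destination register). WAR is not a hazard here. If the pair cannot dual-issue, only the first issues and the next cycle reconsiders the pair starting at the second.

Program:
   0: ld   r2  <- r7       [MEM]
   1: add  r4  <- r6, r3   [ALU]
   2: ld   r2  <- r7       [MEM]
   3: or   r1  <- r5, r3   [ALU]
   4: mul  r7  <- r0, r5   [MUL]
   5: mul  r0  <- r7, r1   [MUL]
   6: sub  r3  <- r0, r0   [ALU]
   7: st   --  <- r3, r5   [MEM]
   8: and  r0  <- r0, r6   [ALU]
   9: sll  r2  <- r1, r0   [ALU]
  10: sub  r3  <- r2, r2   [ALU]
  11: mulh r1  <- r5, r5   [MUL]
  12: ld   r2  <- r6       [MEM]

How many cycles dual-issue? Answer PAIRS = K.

#0 head=0: ld.MEM/add.ALU i0&i1 2-wide
#1 head=2: ld.MEM/or.ALU i2&i3 2-wide
#2 head=4: mul.MUL i4 no-port MUL/MUL
#3 head=5: mul.MUL i5 RAW r0
#4 head=6: sub.ALU i6 RAW r3
#5 head=7: st.MEM/and.ALU i7&i8 2-wide
#6 head=9: sll.ALU i9 RAW r2
#7 head=10: sub.ALU/mulh.MUL i10&i11 2-wide
#8 head=12: ld.MEM i12 tail

PAIRS = 4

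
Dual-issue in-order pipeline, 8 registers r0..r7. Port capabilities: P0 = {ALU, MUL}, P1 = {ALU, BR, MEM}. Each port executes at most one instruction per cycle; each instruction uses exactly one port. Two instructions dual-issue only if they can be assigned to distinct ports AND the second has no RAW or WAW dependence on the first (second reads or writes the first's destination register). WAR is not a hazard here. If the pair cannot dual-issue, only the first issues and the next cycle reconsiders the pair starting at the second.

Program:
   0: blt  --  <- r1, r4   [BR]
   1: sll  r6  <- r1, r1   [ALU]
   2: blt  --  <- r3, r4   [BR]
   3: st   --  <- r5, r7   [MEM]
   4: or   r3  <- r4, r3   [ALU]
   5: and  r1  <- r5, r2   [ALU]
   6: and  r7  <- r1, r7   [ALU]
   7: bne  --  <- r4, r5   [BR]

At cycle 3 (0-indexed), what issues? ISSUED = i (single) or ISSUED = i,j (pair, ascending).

ISSUED = 5

#0 head=0: blt+sll i0&i1 dual
#1 head=2: blt i2 no-port BR/MEM
#2 head=3: st+or i3&i4 dual
#3 head=5: and i5 RAW r1
#4 head=6: and+bne i6&i7 dual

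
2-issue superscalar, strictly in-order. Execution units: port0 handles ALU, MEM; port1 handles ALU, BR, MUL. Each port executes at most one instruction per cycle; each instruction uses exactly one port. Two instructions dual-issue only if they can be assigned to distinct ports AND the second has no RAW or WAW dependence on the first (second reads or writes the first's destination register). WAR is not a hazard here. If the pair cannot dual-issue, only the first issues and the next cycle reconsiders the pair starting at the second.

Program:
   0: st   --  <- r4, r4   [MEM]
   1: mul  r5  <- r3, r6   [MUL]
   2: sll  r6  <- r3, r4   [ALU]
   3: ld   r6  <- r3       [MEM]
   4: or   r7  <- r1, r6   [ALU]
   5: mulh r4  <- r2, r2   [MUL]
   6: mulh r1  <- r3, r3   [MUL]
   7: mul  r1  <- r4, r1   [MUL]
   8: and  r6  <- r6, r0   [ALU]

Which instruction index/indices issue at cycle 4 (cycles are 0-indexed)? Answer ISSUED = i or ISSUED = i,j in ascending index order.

  cy0 -> i0+i1 (st.MEM mul.MUL) dual
  cy1 -> i2 (sll.ALU) WAW r6
  cy2 -> i3 (ld.MEM) RAW r6
  cy3 -> i4+i5 (or.ALU mulh.MUL) dual
  cy4 -> i6 (mulh.MUL) no-port MUL/MUL
  cy5 -> i7+i8 (mul.MUL and.ALU) dual

ISSUED = 6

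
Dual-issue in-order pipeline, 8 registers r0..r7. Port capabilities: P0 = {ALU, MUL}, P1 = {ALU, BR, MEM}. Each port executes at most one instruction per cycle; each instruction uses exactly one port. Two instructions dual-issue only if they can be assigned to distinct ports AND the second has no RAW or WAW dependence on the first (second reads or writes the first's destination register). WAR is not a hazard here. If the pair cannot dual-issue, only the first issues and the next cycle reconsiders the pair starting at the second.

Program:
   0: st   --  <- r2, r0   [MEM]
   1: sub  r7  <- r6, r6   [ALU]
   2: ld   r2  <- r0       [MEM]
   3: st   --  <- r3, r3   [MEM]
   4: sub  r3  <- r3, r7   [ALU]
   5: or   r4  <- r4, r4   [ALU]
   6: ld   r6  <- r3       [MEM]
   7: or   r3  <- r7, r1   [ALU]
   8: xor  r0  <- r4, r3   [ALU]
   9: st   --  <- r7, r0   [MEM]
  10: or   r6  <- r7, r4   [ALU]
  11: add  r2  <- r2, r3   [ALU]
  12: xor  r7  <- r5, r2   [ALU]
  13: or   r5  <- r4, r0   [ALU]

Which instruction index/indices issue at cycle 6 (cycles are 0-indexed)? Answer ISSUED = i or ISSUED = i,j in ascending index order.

#0 head=0: st sub i0+i1 2-wide
#1 head=2: ld i2 no-port MEM/MEM
#2 head=3: st sub i3+i4 2-wide
#3 head=5: or ld i5+i6 2-wide
#4 head=7: or i7 RAW r3
#5 head=8: xor i8 RAW r0
#6 head=9: st or i9+i10 2-wide
#7 head=11: add i11 RAW r2
#8 head=12: xor or i12+i13 2-wide

ISSUED = 9,10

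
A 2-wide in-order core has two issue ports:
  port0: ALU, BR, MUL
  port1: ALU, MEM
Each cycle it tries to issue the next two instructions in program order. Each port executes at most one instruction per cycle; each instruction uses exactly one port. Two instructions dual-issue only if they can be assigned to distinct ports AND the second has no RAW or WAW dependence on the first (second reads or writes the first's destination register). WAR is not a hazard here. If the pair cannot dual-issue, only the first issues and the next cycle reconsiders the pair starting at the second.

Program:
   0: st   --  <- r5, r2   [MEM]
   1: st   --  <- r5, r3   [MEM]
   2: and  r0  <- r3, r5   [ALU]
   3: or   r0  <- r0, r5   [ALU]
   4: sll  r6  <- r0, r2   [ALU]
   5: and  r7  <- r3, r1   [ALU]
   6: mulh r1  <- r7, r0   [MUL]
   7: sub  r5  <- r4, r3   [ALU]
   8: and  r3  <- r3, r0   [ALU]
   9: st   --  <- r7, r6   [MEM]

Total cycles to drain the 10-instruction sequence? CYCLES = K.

[0] i0  st.MEM  -- no-port MEM/MEM
[1] i1,i2  st.MEM;and.ALU  -- dual
[2] i3  or.ALU  -- RAW r0
[3] i4,i5  sll.ALU;and.ALU  -- dual
[4] i6,i7  mulh.MUL;sub.ALU  -- dual
[5] i8,i9  and.ALU;st.MEM  -- dual

CYCLES = 6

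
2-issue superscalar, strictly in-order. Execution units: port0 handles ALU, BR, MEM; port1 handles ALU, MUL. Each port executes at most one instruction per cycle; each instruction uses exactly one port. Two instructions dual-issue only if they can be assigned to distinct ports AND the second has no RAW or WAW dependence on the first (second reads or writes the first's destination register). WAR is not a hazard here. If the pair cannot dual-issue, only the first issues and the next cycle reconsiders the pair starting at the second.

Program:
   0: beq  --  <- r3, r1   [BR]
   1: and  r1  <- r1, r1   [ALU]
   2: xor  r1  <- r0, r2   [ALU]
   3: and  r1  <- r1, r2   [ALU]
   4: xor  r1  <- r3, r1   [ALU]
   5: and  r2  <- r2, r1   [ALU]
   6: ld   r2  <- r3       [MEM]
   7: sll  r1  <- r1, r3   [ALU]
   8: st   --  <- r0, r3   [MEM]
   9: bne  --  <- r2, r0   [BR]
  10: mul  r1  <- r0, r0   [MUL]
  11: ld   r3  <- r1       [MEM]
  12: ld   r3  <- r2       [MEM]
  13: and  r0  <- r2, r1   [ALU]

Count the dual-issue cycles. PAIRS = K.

PAIRS = 4

0. beq;and @i0/i1  | 2-wide
1. xor @i2  | RAW+WAW r1
2. and @i3  | RAW+WAW r1
3. xor @i4  | RAW r1
4. and @i5  | WAW r2
5. ld;sll @i6/i7  | 2-wide
6. st @i8  | no-port MEM/BR
7. bne;mul @i9/i10  | 2-wide
8. ld @i11  | no-port MEM/MEM
9. ld;and @i12/i13  | 2-wide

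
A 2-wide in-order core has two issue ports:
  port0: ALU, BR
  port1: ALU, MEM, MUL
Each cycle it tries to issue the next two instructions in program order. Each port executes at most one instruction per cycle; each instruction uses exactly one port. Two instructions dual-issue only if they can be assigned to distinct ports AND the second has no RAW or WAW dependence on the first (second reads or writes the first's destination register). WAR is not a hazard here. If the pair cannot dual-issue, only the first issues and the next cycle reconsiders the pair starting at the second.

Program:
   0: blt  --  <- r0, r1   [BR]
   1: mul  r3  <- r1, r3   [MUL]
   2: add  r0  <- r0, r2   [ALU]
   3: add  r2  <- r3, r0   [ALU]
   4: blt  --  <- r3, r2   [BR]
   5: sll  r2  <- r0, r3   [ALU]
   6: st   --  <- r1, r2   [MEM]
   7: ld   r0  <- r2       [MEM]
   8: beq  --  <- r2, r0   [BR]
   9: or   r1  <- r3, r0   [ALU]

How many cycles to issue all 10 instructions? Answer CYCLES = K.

CYCLES = 7

  cy0 -> i0&i1 (blt.BR mul.MUL) 2-wide
  cy1 -> i2 (add.ALU) RAW r0
  cy2 -> i3 (add.ALU) RAW r2
  cy3 -> i4&i5 (blt.BR sll.ALU) 2-wide
  cy4 -> i6 (st.MEM) no-port MEM/MEM
  cy5 -> i7 (ld.MEM) RAW r0
  cy6 -> i8&i9 (beq.BR or.ALU) 2-wide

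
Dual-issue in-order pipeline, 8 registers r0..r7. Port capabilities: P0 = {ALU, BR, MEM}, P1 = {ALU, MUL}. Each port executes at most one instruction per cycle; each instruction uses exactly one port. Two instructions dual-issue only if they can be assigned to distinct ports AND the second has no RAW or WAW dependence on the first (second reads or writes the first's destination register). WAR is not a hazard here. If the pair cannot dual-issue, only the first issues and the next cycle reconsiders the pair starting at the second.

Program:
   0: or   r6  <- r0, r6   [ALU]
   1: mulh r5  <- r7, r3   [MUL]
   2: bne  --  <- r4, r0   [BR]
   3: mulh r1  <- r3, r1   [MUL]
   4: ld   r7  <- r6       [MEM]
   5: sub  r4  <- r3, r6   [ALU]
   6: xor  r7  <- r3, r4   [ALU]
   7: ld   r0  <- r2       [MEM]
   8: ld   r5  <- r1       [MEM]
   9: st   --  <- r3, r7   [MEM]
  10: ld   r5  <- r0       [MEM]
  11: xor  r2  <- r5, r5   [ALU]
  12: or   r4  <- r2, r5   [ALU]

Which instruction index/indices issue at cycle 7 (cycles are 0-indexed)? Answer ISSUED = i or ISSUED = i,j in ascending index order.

ISSUED = 11

c0: i0,i1 or+mulh  2-wide
c1: i2,i3 bne+mulh  2-wide
c2: i4,i5 ld+sub  2-wide
c3: i6,i7 xor+ld  2-wide
c4: i8 ld  no-port MEM/MEM
c5: i9 st  no-port MEM/MEM
c6: i10 ld  RAW r5
c7: i11 xor  RAW r2
c8: i12 or  tail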